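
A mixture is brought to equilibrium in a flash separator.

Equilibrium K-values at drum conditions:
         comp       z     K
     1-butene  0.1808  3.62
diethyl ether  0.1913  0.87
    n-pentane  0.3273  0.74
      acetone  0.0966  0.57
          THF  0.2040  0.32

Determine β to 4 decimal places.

Rachford–Rice: g(β) = Σ zᵢ(Kᵢ−1)/(1+β(Kᵢ−1)) = 0.
Check two-phase: ΣzᵢKᵢ = 1.1835 > 1 and Σzᵢ/Kᵢ = 1.5191 > 1, so g(0) = 0.1835 > 0 and g(1) = -0.5191 < 0.
Iterate (Newton) starting at β = 0.36:
  β = 0.3600: g = -0.10904, g' = -0.5496 → β = 0.1616
  β = 0.1616: g = 0.01808, g' = -0.7797 → β = 0.1848
  β = 0.1848: g = 0.00052, g' = -0.7357 → β = 0.1855
Converged at β = 0.1855.

β = 0.1855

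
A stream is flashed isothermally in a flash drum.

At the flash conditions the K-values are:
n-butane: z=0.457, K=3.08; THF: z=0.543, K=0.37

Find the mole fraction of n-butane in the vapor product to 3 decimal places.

y_n-butane = 0.716

Material balance + equilibrium reduce to Σ zᵢ(Kᵢ−1)/(1+ψ(Kᵢ−1)) = 0.
Check two-phase: ΣzᵢKᵢ = 1.608 > 1 and Σzᵢ/Kᵢ = 1.616 > 1, so g(0) = 0.608 > 0 and g(1) = -0.616 < 0.
Binary case is linear: z₁(K₁−1)(1+ψ(K₂−1)) + z₂(K₂−1)(1+ψ(K₁−1)) = 0
⇒ ψ = [z₁(K₁−1)+z₂(K₂−1)] / [−(K₁−1)(K₂−1)] = 0.6085/1.3104 = 0.464
Compositions from xᵢ = zᵢ/(1+ψ(Kᵢ−1)), yᵢ = Kᵢxᵢ:
  n-butane: x = 0.232, y = 0.716
  THF: x = 0.768, y = 0.284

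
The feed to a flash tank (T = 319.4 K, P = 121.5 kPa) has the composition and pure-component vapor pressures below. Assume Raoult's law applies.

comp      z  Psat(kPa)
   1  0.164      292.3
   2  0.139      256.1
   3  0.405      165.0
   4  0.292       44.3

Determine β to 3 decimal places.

Raoult's law: Kᵢ = Pᵢˢᵃᵗ/P = Pᵢˢᵃᵗ/121.5.
  K_1 = 292.3/121.5 = 2.40576, K_2 = 256.1/121.5 = 2.10782, K_3 = 165.0/121.5 = 1.35802, K_4 = 44.3/121.5 = 0.36461
Rachford–Rice: g(β) = Σ zᵢ(Kᵢ−1)/(1+β(Kᵢ−1)) = 0.
g(0) = ΣzᵢKᵢ − 1 = 0.344 and g(1) = 1 − Σzᵢ/Kᵢ = -0.233, so a root lies in (0, 1).
Iterate (Newton) starting at β = 0.37:
  β = 0.370: g = 0.1464, g' = -0.468 → β = 0.683
  β = 0.683: g = -0.0058, g' = -0.541 → β = 0.672
Converged at β = 0.672.

β = 0.672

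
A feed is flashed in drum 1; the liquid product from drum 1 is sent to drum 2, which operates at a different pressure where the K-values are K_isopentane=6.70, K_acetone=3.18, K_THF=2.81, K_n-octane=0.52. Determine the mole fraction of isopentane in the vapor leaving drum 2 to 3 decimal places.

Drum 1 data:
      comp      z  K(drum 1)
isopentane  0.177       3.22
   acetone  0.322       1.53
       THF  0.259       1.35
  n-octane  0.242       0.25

Drum 1:
Let ψ₁ = V/F and solve Σ zᵢ(Kᵢ−1)/(1+ψ₁(Kᵢ−1)) = 0.
g(0) = ΣzᵢKᵢ − 1 = 0.473 and g(1) = 1 − Σzᵢ/Kᵢ = -0.425, so a root lies in (0, 1).
Newton iteration, ψ₁⁰ = 0.5:
  ψ₁ = 0.500: g = 0.1079, g' = -0.624 → ψ₁ = 0.673
  ψ₁ = 0.673: g = -0.0097, g' = -0.765 → ψ₁ = 0.660
Converged at ψ₁ = 0.660.
Drum-1 compositions:
  isopentane: x = 0.072, y = 0.231
  acetone: x = 0.239, y = 0.365
  THF: x = 0.210, y = 0.284
  n-octane: x = 0.479, y = 0.120
Drum-2 feed = drum-1 liquid: z₂ = (0.0718, 0.2385, 0.2104, 0.4793).
Drum 2:
Let ψ₂ = V/F and solve Σ zᵢ(Kᵢ−1)/(1+ψ₂(Kᵢ−1)) = 0.
Feasibility: ΣzᵢKᵢ = 2.080, Σzᵢ/Kᵢ = 1.082 — both > 1, two phases present.
Iterate (Newton) starting at ψ₂ = 0.31:
  ψ₂ = 0.310: g = 0.4319, g' = -1.144 → ψ₂ = 0.688
  ψ₂ = 0.688: g = 0.1175, g' = -0.661 → ψ₂ = 0.866
  ψ₂ = 0.866: g = 0.0039, g' = -0.630 → ψ₂ = 0.872
Converged at ψ₂ = 0.872.
  isopentane: x = 0.012, y = 0.081
  acetone: x = 0.082, y = 0.262
  THF: x = 0.082, y = 0.229
  n-octane: x = 0.824, y = 0.429

y_isopentane (drum 2) = 0.081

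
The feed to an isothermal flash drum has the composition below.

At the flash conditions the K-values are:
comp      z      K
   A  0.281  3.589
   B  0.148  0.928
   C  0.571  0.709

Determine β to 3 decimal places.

β = 0.832

Rachford–Rice: g(β) = Σ zᵢ(Kᵢ−1)/(1+β(Kᵢ−1)) = 0.
g(0) = ΣzᵢKᵢ − 1 = 0.551 and g(1) = 1 − Σzᵢ/Kᵢ = -0.043, so a root lies in (0, 1).
Newton–Raphson from β = 0.54:
  β = 0.540: g = 0.0951, g' = -0.396 → β = 0.780
  β = 0.780: g = 0.0147, g' = -0.288 → β = 0.831
  β = 0.831: g = 0.0004, g' = -0.275 → β = 0.832
Converged at β = 0.832.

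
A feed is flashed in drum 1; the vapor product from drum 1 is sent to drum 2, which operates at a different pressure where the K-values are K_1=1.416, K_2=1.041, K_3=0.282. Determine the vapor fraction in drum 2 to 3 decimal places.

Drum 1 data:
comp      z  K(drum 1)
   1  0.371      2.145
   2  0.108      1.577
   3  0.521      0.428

Drum 1:
Let ψ₁ = V/F and solve Σ zᵢ(Kᵢ−1)/(1+ψ₁(Kᵢ−1)) = 0.
g(0) = ΣzᵢKᵢ − 1 = 0.189 and g(1) = 1 − Σzᵢ/Kᵢ = -0.459, so a root lies in (0, 1).
Iterate (Newton) starting at ψ₁ = 0.5:
  ψ₁ = 0.500: g = -0.0989, g' = -0.553 → ψ₁ = 0.321
  ψ₁ = 0.321: g = -0.0019, g' = -0.541 → ψ₁ = 0.318
Converged at ψ₁ = 0.318.
Drum-1 compositions:
  1: x = 0.272, y = 0.584
  2: x = 0.091, y = 0.144
  3: x = 0.637, y = 0.272
Drum-2 feed = drum-1 vapor: z₂ = (0.5836, 0.1439, 0.2725).
Drum 2:
Rachford–Rice: g(ψ₂) = Σ zᵢ(Kᵢ−1)/(1+ψ₂(Kᵢ−1)) = 0.
Check two-phase: ΣzᵢKᵢ = 1.053 > 1 and Σzᵢ/Kᵢ = 1.517 > 1, so g(0) = 0.053 > 0 and g(1) = -0.517 < 0.
Iterate (Newton) starting at ψ₂ = 0.57:
  ψ₂ = 0.570: g = -0.1292, g' = -0.469 → ψ₂ = 0.294
  ψ₂ = 0.294: g = -0.0260, g' = -0.306 → ψ₂ = 0.210
  ψ₂ = 0.210: g = -0.0012, g' = -0.280 → ψ₂ = 0.205
Converged at ψ₂ = 0.205.
  1: x = 0.538, y = 0.761
  2: x = 0.143, y = 0.149
  3: x = 0.320, y = 0.090

V/F (drum 2) = 0.205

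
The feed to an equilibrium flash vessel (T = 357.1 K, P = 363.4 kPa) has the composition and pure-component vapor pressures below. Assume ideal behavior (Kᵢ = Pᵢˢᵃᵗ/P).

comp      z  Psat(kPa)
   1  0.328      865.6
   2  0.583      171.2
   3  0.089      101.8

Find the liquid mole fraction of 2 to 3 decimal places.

x_2 = 0.617

Raoult's law: Kᵢ = Pᵢˢᵃᵗ/P = Pᵢˢᵃᵗ/363.4.
  K_1 = 865.6/363.4 = 2.38195, K_2 = 171.2/363.4 = 0.47111, K_3 = 101.8/363.4 = 0.28013
Newton iteration, β⁰ = 0.5:
  β = 0.500: g = -0.2512, g' = -0.633 → β = 0.103
  β = 0.103: g = 0.0014, g' = -0.716 → β = 0.105
Converged at β = 0.105.
Compositions from xᵢ = zᵢ/(1+β(Kᵢ−1)), yᵢ = Kᵢxᵢ:
  1: x = 0.286, y = 0.682
  2: x = 0.617, y = 0.291
  3: x = 0.096, y = 0.027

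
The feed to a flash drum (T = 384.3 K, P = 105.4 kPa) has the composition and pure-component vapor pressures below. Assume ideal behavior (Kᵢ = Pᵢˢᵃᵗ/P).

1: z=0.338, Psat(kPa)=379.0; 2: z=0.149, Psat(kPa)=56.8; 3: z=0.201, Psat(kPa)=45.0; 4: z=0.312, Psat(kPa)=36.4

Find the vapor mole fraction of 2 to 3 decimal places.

Raoult's law: Kᵢ = Pᵢˢᵃᵗ/P = Pᵢˢᵃᵗ/105.4.
  K_1 = 379.0/105.4 = 3.59583, K_2 = 56.8/105.4 = 0.53890, K_3 = 45.0/105.4 = 0.42694, K_4 = 36.4/105.4 = 0.34535
Rachford–Rice: g(V/F) = Σ zᵢ(Kᵢ−1)/(1+V/F(Kᵢ−1)) = 0.
g(0) = ΣzᵢKᵢ − 1 = 0.489 and g(1) = 1 − Σzᵢ/Kᵢ = -0.745, so a root lies in (0, 1).
Newton–Raphson from V/F = 0.7:
  V/F = 0.700: g = -0.3594, g' = -0.996 → V/F = 0.339
  V/F = 0.339: g = -0.0203, g' = -1.011 → V/F = 0.319
Converged at V/F = 0.319.
Compositions from xᵢ = zᵢ/(1+V/F(Kᵢ−1)), yᵢ = Kᵢxᵢ:
  1: x = 0.185, y = 0.665
  2: x = 0.175, y = 0.094
  3: x = 0.246, y = 0.105
  4: x = 0.394, y = 0.136

y_2 = 0.094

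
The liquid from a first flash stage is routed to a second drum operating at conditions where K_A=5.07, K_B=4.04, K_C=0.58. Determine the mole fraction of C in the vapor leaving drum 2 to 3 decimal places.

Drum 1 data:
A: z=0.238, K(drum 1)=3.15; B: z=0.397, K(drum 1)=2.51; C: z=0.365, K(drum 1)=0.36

Drum 1:
Let ψ₁ = V/F and solve Σ zᵢ(Kᵢ−1)/(1+ψ₁(Kᵢ−1)) = 0.
g(0) = ΣzᵢKᵢ − 1 = 0.878 and g(1) = 1 − Σzᵢ/Kᵢ = -0.248, so a root lies in (0, 1).
Iterate (Newton) starting at ψ₁ = 0.5:
  ψ₁ = 0.500: g = 0.2447, g' = -0.873 → ψ₁ = 0.780
Converged at ψ₁ = 0.780.
Drum-1 compositions:
  A: x = 0.089, y = 0.280
  B: x = 0.182, y = 0.458
  C: x = 0.729, y = 0.262
Drum-2 feed = drum-1 liquid: z₂ = (0.0889, 0.1823, 0.7288).
Drum 2:
Material balance + equilibrium reduce to Σ zᵢ(Kᵢ−1)/(1+ψ₂(Kᵢ−1)) = 0.
Check two-phase: ΣzᵢKᵢ = 1.610 > 1 and Σzᵢ/Kᵢ = 1.319 > 1, so g(0) = 0.610 > 0 and g(1) = -0.319 < 0.
Newton iteration, ψ₂⁰ = 0.5:
  ψ₂ = 0.500: g = -0.0483, g' = -0.631 → ψ₂ = 0.423
  ψ₂ = 0.423: g = 0.0028, g' = -0.711 → ψ₂ = 0.427
Converged at ψ₂ = 0.427.
  A: x = 0.032, y = 0.165
  B: x = 0.079, y = 0.320
  C: x = 0.888, y = 0.515

y_C (drum 2) = 0.515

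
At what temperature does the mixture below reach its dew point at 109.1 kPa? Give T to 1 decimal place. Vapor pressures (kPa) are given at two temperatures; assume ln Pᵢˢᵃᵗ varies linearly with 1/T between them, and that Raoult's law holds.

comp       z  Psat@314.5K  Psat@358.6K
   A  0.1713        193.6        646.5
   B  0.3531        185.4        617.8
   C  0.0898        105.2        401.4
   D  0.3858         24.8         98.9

Dew-point temperature: Σzᵢ·P/Pᵢˢᵃᵗ(T) = 1. Interpolate ln Pᵢˢᵃᵗ = aᵢ + bᵢ/T.
  T = 314.5 K: ΣzᵢP/Pᵢˢᵃᵗ = 2.0947
  T = 358.6 K: ΣzᵢP/Pᵢˢᵃᵗ = 0.5413
  T = 336.6 K: ΣzᵢP/Pᵢˢᵃᵗ = 1.0165
  T = 347.6 K: ΣzᵢP/Pᵢˢᵃᵗ = 0.7343
  T = 342.1 K: ΣzᵢP/Pᵢˢᵃᵗ = 0.8617
  T = 339.4 K: ΣzᵢP/Pᵢˢᵃᵗ = 0.9339
  T = 338.0 K: ΣzᵢP/Pᵢˢᵃᵗ = 0.9741
Interpolating between 336.6 K and 338.0 K gives T ≈ 337.1 K.

T = 337.1 K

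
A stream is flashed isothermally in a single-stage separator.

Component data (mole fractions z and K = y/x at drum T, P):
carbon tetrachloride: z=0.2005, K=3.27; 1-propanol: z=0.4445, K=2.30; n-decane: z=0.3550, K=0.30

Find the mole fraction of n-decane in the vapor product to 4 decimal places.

y_n-decane = 0.2064

Iterate (Newton) starting at β = 0.58:
  β = 0.5800: g = 0.10756, g' = -0.9297 → β = 0.6957
  β = 0.6957: g = -0.00451, g' = -1.0234 → β = 0.6913
Converged at β = 0.6913.
Compositions from xᵢ = zᵢ/(1+β(Kᵢ−1)), yᵢ = Kᵢxᵢ:
  carbon tetrachloride: x = 0.0780, y = 0.2552
  1-propanol: x = 0.2341, y = 0.5385
  n-decane: x = 0.6878, y = 0.2064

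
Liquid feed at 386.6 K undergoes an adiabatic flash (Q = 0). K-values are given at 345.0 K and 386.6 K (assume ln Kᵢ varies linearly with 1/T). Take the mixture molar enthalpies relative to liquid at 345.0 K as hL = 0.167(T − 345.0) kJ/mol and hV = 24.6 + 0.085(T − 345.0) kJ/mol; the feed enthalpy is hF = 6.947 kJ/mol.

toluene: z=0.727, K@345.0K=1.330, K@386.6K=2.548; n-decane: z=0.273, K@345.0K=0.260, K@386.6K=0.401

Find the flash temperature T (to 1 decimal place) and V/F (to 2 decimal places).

T = 347.1 K, V/F = 0.27

Adiabatic flash: solve Rachford–Rice at each trial T, then check hF = ψ·hV(T) + (1−ψ)·hL(T).
  T = 345.0 K: K = (1.330, 0.260), RR gives ψ = 0.155, H_out = 3.817 kJ/mol
  T = 386.6 K: K = (2.548, 0.401), RR gives ψ = 1.000, H_out = 28.136 kJ/mol
  T = 365.8 K: K = (1.875, 0.327), RR gives ψ = 0.768, H_out = 21.060 kJ/mol
  T = 355.4 K: K = (1.587, 0.293), RR gives ψ = 0.563, H_out = 15.099 kJ/mol
  T = 350.2 K: K = (1.455, 0.276), RR gives ψ = 0.404, H_out = 10.633 kJ/mol
  T = 347.6 K: K = (1.391, 0.268), RR gives ψ = 0.296, H_out = 7.647 kJ/mol
  T = 346.3 K: K = (1.361, 0.264), RR gives ψ = 0.230, H_out = 5.862 kJ/mol
Linear interpolation between T = 346.3 (H_out = 5.862) and T = 347.6 (H_out = 7.647) on hF = 6.947 gives T ≈ 347.1 K, at which ψ = 0.27.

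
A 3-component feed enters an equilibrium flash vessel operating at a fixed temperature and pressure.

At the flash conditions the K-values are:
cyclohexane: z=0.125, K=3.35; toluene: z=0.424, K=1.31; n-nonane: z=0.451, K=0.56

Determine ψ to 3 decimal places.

Newton–Raphson from ψ = 0.5:
  ψ = 0.500: g = -0.0056, g' = -0.320 → ψ = 0.483
Converged at ψ = 0.483.

ψ = 0.483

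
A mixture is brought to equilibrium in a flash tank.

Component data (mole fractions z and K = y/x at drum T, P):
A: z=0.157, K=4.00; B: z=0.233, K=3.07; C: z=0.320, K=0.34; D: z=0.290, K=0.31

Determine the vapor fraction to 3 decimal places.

ψ = 0.325

Rachford–Rice: g(ψ) = Σ zᵢ(Kᵢ−1)/(1+ψ(Kᵢ−1)) = 0.
Check two-phase: ΣzᵢKᵢ = 1.542 > 1 and Σzᵢ/Kᵢ = 1.992 > 1, so g(0) = 0.542 > 0 and g(1) = -0.992 < 0.
Newton iteration, ψ⁰ = 0.5:
  ψ = 0.500: g = -0.1953, g' = -1.100 → ψ = 0.322
  ψ = 0.322: g = 0.0031, g' = -1.178 → ψ = 0.325
Converged at ψ = 0.325.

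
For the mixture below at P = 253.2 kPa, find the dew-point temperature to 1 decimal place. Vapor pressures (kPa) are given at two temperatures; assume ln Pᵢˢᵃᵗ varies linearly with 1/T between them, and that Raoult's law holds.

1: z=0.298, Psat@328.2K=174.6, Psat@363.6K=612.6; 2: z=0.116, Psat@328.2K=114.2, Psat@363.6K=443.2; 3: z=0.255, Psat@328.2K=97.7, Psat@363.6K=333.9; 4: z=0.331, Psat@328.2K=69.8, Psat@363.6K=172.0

Dew-point temperature: Σzᵢ·P/Pᵢˢᵃᵗ(T) = 1. Interpolate ln Pᵢˢᵃᵗ = aᵢ + bᵢ/T.
  T = 328.2 K: ΣzᵢP/Pᵢˢᵃᵗ = 2.5509
  T = 363.6 K: ΣzᵢP/Pᵢˢᵃᵗ = 0.8701
  T = 345.9 K: ΣzᵢP/Pᵢˢᵃᵗ = 1.4434
  T = 354.8 K: ΣzᵢP/Pᵢˢᵃᵗ = 1.1110
  T = 359.2 K: ΣzᵢP/Pᵢˢᵃᵗ = 0.9815
  T = 357.0 K: ΣzᵢP/Pᵢˢᵃᵗ = 1.0438
Interpolating between 357.0 K and 359.2 K gives T ≈ 358.5 K.

T = 358.5 K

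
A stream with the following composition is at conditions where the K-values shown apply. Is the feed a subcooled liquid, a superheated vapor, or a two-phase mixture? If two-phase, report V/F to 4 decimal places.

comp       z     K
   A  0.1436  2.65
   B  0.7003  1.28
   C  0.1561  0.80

ΣzᵢKᵢ = 1.4018; Σzᵢ/Kᵢ = 0.7964.
Since Σzᵢ/Kᵢ < 1 the mixture is above its dew point — single vapor phase.

superheated vapor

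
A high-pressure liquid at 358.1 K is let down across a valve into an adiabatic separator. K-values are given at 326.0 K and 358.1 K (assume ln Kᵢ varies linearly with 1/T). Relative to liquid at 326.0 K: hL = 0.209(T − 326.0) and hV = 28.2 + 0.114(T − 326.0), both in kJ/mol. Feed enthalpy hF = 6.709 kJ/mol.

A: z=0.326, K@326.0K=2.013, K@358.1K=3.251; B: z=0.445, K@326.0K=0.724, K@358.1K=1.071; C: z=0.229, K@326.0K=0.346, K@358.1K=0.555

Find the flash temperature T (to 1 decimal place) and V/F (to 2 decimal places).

Adiabatic flash: solve Rachford–Rice at each trial T, then check hF = ψ·hV(T) + (1−ψ)·hL(T).
  T = 326.0 K: K = (2.013, 0.724, 0.346), RR gives ψ = 0.132, H_out = 3.716 kJ/mol
  T = 358.1 K: K = (3.251, 1.071, 0.555), RR gives ψ = 1.000, H_out = 31.859 kJ/mol
  T = 342.1 K: K = (2.589, 0.889, 0.443), RR gives ψ = 0.655, H_out = 20.842 kJ/mol
  T = 334.1 K: K = (2.292, 0.805, 0.393), RR gives ψ = 0.400, H_out = 12.662 kJ/mol
  T = 330.1 K: K = (2.151, 0.764, 0.369), RR gives ψ = 0.271, H_out = 8.385 kJ/mol
  T = 328.1 K: K = (2.083, 0.745, 0.358), RR gives ψ = 0.204, H_out = 6.154 kJ/mol
Linear interpolation between T = 328.1 (H_out = 6.154) and T = 330.1 (H_out = 8.385) on hF = 6.709 gives T ≈ 328.6 K, at which ψ = 0.22.

T = 328.6 K, V/F = 0.22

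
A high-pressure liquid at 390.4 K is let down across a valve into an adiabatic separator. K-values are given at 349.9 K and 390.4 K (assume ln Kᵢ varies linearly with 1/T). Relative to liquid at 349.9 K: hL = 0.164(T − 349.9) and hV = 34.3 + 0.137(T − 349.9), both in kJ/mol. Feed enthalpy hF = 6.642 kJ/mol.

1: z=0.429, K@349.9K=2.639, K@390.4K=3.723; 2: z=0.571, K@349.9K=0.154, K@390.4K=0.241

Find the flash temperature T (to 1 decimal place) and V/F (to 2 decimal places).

Adiabatic flash: solve Rachford–Rice at each trial T, then check hF = ψ·hV(T) + (1−ψ)·hL(T).
  T = 349.9 K: K = (2.639, 0.154), RR gives ψ = 0.159, H_out = 5.444 kJ/mol
  T = 390.4 K: K = (3.723, 0.241), RR gives ψ = 0.356, H_out = 18.448 kJ/mol
  T = 370.1 K: K = (3.163, 0.195), RR gives ψ = 0.269, H_out = 12.388 kJ/mol
  T = 360.0 K: K = (2.896, 0.174), RR gives ψ = 0.218, H_out = 9.080 kJ/mol
  T = 354.9 K: K = (2.765, 0.164), RR gives ψ = 0.189, H_out = 7.294 kJ/mol
  T = 352.4 K: K = (2.702, 0.159), RR gives ψ = 0.174, H_out = 6.382 kJ/mol
  T = 353.6 K: K = (2.732, 0.161), RR gives ψ = 0.182, H_out = 6.823 kJ/mol
Linear interpolation between T = 352.4 (H_out = 6.382) and T = 353.6 (H_out = 6.823) on hF = 6.642 gives T ≈ 353.1 K, at which ψ = 0.18.

T = 353.1 K, V/F = 0.18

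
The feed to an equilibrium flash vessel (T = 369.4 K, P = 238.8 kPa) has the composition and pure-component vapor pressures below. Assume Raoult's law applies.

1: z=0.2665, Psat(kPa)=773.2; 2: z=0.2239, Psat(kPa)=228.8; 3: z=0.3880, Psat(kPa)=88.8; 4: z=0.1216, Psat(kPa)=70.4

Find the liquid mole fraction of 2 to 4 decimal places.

Raoult's law: Kᵢ = Pᵢˢᵃᵗ/P = Pᵢˢᵃᵗ/238.8.
  K_1 = 773.2/238.8 = 3.237856, K_2 = 228.8/238.8 = 0.958124, K_3 = 88.8/238.8 = 0.371859, K_4 = 70.4/238.8 = 0.294807
Material balance + equilibrium reduce to Σ zᵢ(Kᵢ−1)/(1+ψ(Kᵢ−1)) = 0.
Check two-phase: ΣzᵢKᵢ = 1.2575 > 1 and Σzᵢ/Kᵢ = 1.7719 > 1, so g(0) = 0.2575 > 0 and g(1) = -0.7719 < 0.
Iterate (Newton) starting at ψ = 0.35:
  ψ = 0.3500: g = -0.10133, g' = -0.7782 → ψ = 0.2198
  ψ = 0.2198: g = 0.00606, g' = -0.8908 → ψ = 0.2266
Converged at ψ = 0.2266.
Compositions from xᵢ = zᵢ/(1+ψ(Kᵢ−1)), yᵢ = Kᵢxᵢ:
  1: x = 0.1768, y = 0.5725
  2: x = 0.2260, y = 0.2166
  3: x = 0.4524, y = 0.1682
  4: x = 0.1447, y = 0.0427

x_2 = 0.2260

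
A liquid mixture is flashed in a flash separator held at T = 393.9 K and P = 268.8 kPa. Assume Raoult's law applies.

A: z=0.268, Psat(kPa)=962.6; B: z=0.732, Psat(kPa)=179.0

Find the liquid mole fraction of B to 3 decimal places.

Raoult's law: Kᵢ = Pᵢˢᵃᵗ/P = Pᵢˢᵃᵗ/268.8.
  K_A = 962.6/268.8 = 3.58110, K_B = 179.0/268.8 = 0.66592
Rachford–Rice: g(β) = Σ zᵢ(Kᵢ−1)/(1+β(Kᵢ−1)) = 0.
g(0) = ΣzᵢKᵢ − 1 = 0.447 and g(1) = 1 − Σzᵢ/Kᵢ = -0.174, so a root lies in (0, 1).
Iterate (Newton) starting at β = 0.5:
  β = 0.500: g = 0.0084, g' = -0.458 → β = 0.518
  β = 0.518: g = 0.0001, g' = -0.446 → β = 0.519
Converged at β = 0.519.
Compositions from xᵢ = zᵢ/(1+β(Kᵢ−1)), yᵢ = Kᵢxᵢ:
  A: x = 0.115, y = 0.410
  B: x = 0.885, y = 0.590

x_B = 0.885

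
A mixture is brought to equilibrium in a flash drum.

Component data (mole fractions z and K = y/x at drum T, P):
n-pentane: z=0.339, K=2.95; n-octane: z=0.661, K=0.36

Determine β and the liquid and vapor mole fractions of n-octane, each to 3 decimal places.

Material balance + equilibrium reduce to Σ zᵢ(Kᵢ−1)/(1+β(Kᵢ−1)) = 0.
Feasibility: ΣzᵢKᵢ = 1.238, Σzᵢ/Kᵢ = 1.951 — both > 1, two phases present.
Newton iteration, β⁰ = 0.5:
  β = 0.500: g = -0.2874, g' = -0.916 → β = 0.186
  β = 0.186: g = 0.0047, g' = -1.043 → β = 0.191
Converged at β = 0.191.
Compositions from xᵢ = zᵢ/(1+β(Kᵢ−1)), yᵢ = Kᵢxᵢ:
  n-pentane: x = 0.247, y = 0.729
  n-octane: x = 0.753, y = 0.271

β = 0.191, x_n-octane = 0.753, y_n-octane = 0.271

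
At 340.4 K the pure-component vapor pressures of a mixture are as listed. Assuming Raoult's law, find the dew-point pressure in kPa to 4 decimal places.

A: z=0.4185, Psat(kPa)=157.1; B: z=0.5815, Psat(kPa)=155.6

Pdew = 156.2243 kPa

At the dew point ψ → 1, so Σzᵢ/Kᵢ = 1 with Kᵢ = Pᵢˢᵃᵗ/P ⇒ 1/P = Σzᵢ/Pᵢˢᵃᵗ.
1/P = 0.4185/157.1 + 0.5815/155.6 = 0.0064011 ⇒ P = 156.2243 kPa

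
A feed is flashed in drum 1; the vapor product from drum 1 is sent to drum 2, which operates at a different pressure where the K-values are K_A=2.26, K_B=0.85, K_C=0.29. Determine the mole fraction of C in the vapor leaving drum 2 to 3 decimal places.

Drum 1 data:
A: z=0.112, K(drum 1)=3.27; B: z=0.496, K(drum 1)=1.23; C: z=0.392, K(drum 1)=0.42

y_C (drum 2) = 0.063

Drum 1:
Rachford–Rice: g(ψ₁) = Σ zᵢ(Kᵢ−1)/(1+ψ₁(Kᵢ−1)) = 0.
Check two-phase: ΣzᵢKᵢ = 1.141 > 1 and Σzᵢ/Kᵢ = 1.371 > 1, so g(0) = 0.141 > 0 and g(1) = -0.371 < 0.
Newton–Raphson from ψ₁ = 0.58:
  ψ₁ = 0.580: g = -0.1322, g' = -0.427 → ψ₁ = 0.271
  ψ₁ = 0.271: g = -0.0048, g' = -0.430 → ψ₁ = 0.259
  ψ₁ = 0.259: g = 0.0000, g' = -0.435 → ψ₁ = 0.260
Converged at ψ₁ = 0.260.
Drum-1 compositions:
  A: x = 0.070, y = 0.230
  B: x = 0.468, y = 0.576
  C: x = 0.461, y = 0.194
Drum-2 feed = drum-1 vapor: z₂ = (0.2305, 0.5757, 0.1938).
Drum 2:
Rachford–Rice: g(ψ₂) = Σ zᵢ(Kᵢ−1)/(1+ψ₂(Kᵢ−1)) = 0.
Check two-phase: ΣzᵢKᵢ = 1.066 > 1 and Σzᵢ/Kᵢ = 1.448 > 1, so g(0) = 0.066 > 0 and g(1) = -0.448 < 0.
Iterate (Newton) starting at ψ₂ = 0.5:
  ψ₂ = 0.500: g = -0.1285, g' = -0.388 → ψ₂ = 0.168
  ψ₂ = 0.168: g = -0.0053, g' = -0.389 → ψ₂ = 0.155
Converged at ψ₂ = 0.155.
  A: x = 0.193, y = 0.436
  B: x = 0.589, y = 0.501
  C: x = 0.218, y = 0.063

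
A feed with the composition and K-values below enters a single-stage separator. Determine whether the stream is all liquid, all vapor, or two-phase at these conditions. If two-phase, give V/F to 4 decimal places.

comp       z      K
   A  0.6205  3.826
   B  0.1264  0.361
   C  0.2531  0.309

two-phase, V/F = 0.7854

ΣzᵢKᵢ = 2.4979; Σzᵢ/Kᵢ = 1.3314.
Both exceed 1, so a two-phase solution exists.
Let ψ = V/F and solve Σ zᵢ(Kᵢ−1)/(1+ψ(Kᵢ−1)) = 0.
Newton iteration, ψ⁰ = 0.48:
  ψ = 0.4800: g = 0.36594, g' = -1.2703 → ψ = 0.7681
  ψ = 0.7681: g = 0.02176, g' = -1.2408 → ψ = 0.7856
  ψ = 0.7856: g = -0.00020, g' = -1.2643 → ψ = 0.7854
Converged at ψ = 0.7854.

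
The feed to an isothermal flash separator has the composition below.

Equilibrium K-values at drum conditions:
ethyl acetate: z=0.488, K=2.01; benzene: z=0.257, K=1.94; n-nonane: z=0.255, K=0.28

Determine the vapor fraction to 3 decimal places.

Let ψ = V/F and solve Σ zᵢ(Kᵢ−1)/(1+ψ(Kᵢ−1)) = 0.
Feasibility: ΣzᵢKᵢ = 1.551, Σzᵢ/Kᵢ = 1.286 — both > 1, two phases present.
Newton iteration, ψ⁰ = 0.54:
  ψ = 0.540: g = 0.1788, g' = -0.662 → ψ = 0.810
  ψ = 0.810: g = -0.0322, g' = -0.985 → ψ = 0.777
  ψ = 0.777: g = -0.0012, g' = -0.914 → ψ = 0.776
Converged at ψ = 0.776.

ψ = 0.776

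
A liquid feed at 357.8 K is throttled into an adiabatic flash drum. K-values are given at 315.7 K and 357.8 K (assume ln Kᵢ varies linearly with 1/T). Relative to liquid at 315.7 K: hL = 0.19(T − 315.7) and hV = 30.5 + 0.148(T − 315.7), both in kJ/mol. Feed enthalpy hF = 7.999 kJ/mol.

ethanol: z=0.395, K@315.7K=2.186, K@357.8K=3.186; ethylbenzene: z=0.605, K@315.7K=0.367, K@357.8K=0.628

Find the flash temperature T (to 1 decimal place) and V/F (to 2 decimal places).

Adiabatic flash: solve Rachford–Rice at each trial T, then check hF = ψ·hV(T) + (1−ψ)·hL(T).
  T = 315.7 K: K = (2.186, 0.367), RR gives ψ = 0.114, H_out = 3.474 kJ/mol
  T = 357.8 K: K = (3.186, 0.628), RR gives ψ = 0.785, H_out = 30.555 kJ/mol
  T = 336.8 K: K = (2.671, 0.489), RR gives ψ = 0.410, H_out = 16.160 kJ/mol
  T = 326.2 K: K = (2.423, 0.425), RR gives ψ = 0.262, H_out = 9.870 kJ/mol
  T = 320.9 K: K = (2.302, 0.395), RR gives ψ = 0.189, H_out = 6.698 kJ/mol
  T = 323.5 K: K = (2.361, 0.410), RR gives ψ = 0.225, H_out = 8.264 kJ/mol
  T = 322.2 K: K = (2.332, 0.402), RR gives ψ = 0.207, H_out = 7.484 kJ/mol
Linear interpolation between T = 322.2 (H_out = 7.484) and T = 323.5 (H_out = 8.264) on hF = 7.999 gives T ≈ 323.1 K, at which ψ = 0.22.

T = 323.1 K, V/F = 0.22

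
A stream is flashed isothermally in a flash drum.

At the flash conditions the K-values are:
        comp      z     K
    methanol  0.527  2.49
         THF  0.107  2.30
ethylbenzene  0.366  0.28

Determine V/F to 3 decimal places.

V/F = 0.629

Rachford–Rice: g(V/F) = Σ zᵢ(Kᵢ−1)/(1+V/F(Kᵢ−1)) = 0.
Check two-phase: ΣzᵢKᵢ = 1.661 > 1 and Σzᵢ/Kᵢ = 1.565 > 1, so g(0) = 0.661 > 0 and g(1) = -0.565 < 0.
Newton–Raphson from V/F = 0.5:
  V/F = 0.500: g = 0.1225, g' = -0.914 → V/F = 0.634
  V/F = 0.634: g = -0.0049, g' = -1.006 → V/F = 0.629
Converged at V/F = 0.629.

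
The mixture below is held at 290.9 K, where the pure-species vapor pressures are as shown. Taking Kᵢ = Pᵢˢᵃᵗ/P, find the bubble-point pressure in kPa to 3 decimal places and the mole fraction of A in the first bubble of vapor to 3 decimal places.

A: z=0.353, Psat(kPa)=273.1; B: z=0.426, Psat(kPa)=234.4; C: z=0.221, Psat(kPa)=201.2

At the bubble point ψ → 0, so ΣzᵢKᵢ = 1 with Kᵢ = Pᵢˢᵃᵗ/P ⇒ P = ΣzᵢPᵢˢᵃᵗ.
P = 0.353·273.1 + 0.426·234.4 + 0.221·201.2 = 240.724 kPa
yᵢ = zᵢPᵢˢᵃᵗ/P ⇒ y_A = 0.353·273.1/240.724 = 0.400

Pbub = 240.724 kPa, y_A = 0.400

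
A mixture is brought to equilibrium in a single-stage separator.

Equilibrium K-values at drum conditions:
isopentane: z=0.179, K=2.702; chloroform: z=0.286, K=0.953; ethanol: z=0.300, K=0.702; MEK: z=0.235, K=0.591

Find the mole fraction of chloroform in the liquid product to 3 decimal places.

Let ψ = V/F and solve Σ zᵢ(Kᵢ−1)/(1+ψ(Kᵢ−1)) = 0.
Check two-phase: ΣzᵢKᵢ = 1.106 > 1 and Σzᵢ/Kᵢ = 1.191 > 1, so g(0) = 0.106 > 0 and g(1) = -0.191 < 0.
Newton–Raphson from ψ = 0.5:
  ψ = 0.500: g = -0.0751, g' = -0.251 → ψ = 0.201
  ψ = 0.201: g = 0.0137, g' = -0.365 → ψ = 0.238
  ψ = 0.238: g = 0.0004, g' = -0.342 → ψ = 0.240
Converged at ψ = 0.240.
Compositions from xᵢ = zᵢ/(1+ψ(Kᵢ−1)), yᵢ = Kᵢxᵢ:
  isopentane: x = 0.127, y = 0.344
  chloroform: x = 0.289, y = 0.276
  ethanol: x = 0.323, y = 0.227
  MEK: x = 0.261, y = 0.154

x_chloroform = 0.289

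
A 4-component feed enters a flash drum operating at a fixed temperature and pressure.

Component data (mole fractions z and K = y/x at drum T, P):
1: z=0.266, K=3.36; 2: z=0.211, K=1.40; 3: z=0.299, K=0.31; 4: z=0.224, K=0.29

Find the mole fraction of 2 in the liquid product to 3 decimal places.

x_2 = 0.190

Iterate (Newton) starting at ψ = 0.31:
  ψ = 0.310: g = -0.0288, g' = -0.937 → ψ = 0.279
  ψ = 0.279: g = 0.0003, g' = -0.960 → ψ = 0.280
Converged at ψ = 0.280.
Compositions from xᵢ = zᵢ/(1+ψ(Kᵢ−1)), yᵢ = Kᵢxᵢ:
  1: x = 0.160, y = 0.538
  2: x = 0.190, y = 0.266
  3: x = 0.370, y = 0.115
  4: x = 0.279, y = 0.081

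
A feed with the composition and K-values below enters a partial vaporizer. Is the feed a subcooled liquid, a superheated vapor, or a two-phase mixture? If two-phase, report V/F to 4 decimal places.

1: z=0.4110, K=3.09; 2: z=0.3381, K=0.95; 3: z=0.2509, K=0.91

superheated vapor

ΣzᵢKᵢ = 1.8195; Σzᵢ/Kᵢ = 0.7646.
Since Σzᵢ/Kᵢ < 1 the mixture is above its dew point — single vapor phase.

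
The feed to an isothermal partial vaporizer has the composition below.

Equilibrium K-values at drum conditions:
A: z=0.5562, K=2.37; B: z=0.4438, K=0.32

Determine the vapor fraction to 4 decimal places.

ψ = 0.4940

Rachford–Rice: g(ψ) = Σ zᵢ(Kᵢ−1)/(1+ψ(Kᵢ−1)) = 0.
Feasibility: ΣzᵢKᵢ = 1.4602, Σzᵢ/Kᵢ = 1.6216 — both > 1, two phases present.
Binary case is linear: z₁(K₁−1)(1+ψ(K₂−1)) + z₂(K₂−1)(1+ψ(K₁−1)) = 0
⇒ ψ = [z₁(K₁−1)+z₂(K₂−1)] / [−(K₁−1)(K₂−1)] = 0.46021/0.93160 = 0.4940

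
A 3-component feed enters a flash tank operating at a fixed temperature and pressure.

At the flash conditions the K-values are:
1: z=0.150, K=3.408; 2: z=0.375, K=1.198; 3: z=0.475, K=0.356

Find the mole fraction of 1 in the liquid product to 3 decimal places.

x_1 = 0.111

Let ψ = V/F and solve Σ zᵢ(Kᵢ−1)/(1+ψ(Kᵢ−1)) = 0.
Check two-phase: ΣzᵢKᵢ = 1.130 > 1 and Σzᵢ/Kᵢ = 1.691 > 1, so g(0) = 0.130 > 0 and g(1) = -0.691 < 0.
Newton–Raphson from ψ = 0.5:
  ψ = 0.500: g = -0.2197, g' = -0.620 → ψ = 0.145
  ψ = 0.145: g = 0.0022, g' = -0.731 → ψ = 0.148
Converged at ψ = 0.148.
Compositions from xᵢ = zᵢ/(1+ψ(Kᵢ−1)), yᵢ = Kᵢxᵢ:
  1: x = 0.111, y = 0.377
  2: x = 0.364, y = 0.436
  3: x = 0.525, y = 0.187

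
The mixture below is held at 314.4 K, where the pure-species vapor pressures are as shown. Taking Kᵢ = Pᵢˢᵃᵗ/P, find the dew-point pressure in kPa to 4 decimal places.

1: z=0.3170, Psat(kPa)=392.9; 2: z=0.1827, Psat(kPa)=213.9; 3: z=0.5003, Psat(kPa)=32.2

Pdew = 58.1455 kPa

At the dew point ψ → 1, so Σzᵢ/Kᵢ = 1 with Kᵢ = Pᵢˢᵃᵗ/P ⇒ 1/P = Σzᵢ/Pᵢˢᵃᵗ.
1/P = 0.3170/392.9 + 0.1827/213.9 + 0.5003/32.2 = 0.0171982 ⇒ P = 58.1455 kPa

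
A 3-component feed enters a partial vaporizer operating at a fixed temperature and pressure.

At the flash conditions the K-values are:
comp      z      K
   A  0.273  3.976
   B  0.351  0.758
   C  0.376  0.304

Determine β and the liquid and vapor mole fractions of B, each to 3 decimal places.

Let β = V/F and solve Σ zᵢ(Kᵢ−1)/(1+β(Kᵢ−1)) = 0.
Feasibility: ΣzᵢKᵢ = 1.466, Σzᵢ/Kᵢ = 1.769 — both > 1, two phases present.
Newton iteration, β⁰ = 0.5:
  β = 0.500: g = -0.1715, g' = -0.846 → β = 0.297
  β = 0.297: g = 0.0096, g' = -0.994 → β = 0.307
Converged at β = 0.307.
Compositions from xᵢ = zᵢ/(1+β(Kᵢ−1)), yᵢ = Kᵢxᵢ:
  A: x = 0.143, y = 0.567
  B: x = 0.379, y = 0.287
  C: x = 0.478, y = 0.145

β = 0.307, x_B = 0.379, y_B = 0.287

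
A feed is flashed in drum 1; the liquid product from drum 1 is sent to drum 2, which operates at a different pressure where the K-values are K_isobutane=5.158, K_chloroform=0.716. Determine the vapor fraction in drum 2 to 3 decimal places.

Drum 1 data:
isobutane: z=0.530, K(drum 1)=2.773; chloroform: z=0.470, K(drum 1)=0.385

Drum 1:
Let ψ₁ = V/F and solve Σ zᵢ(Kᵢ−1)/(1+ψ₁(Kᵢ−1)) = 0.
Check two-phase: ΣzᵢKᵢ = 1.651 > 1 and Σzᵢ/Kᵢ = 1.412 > 1, so g(0) = 0.651 > 0 and g(1) = -0.412 < 0.
Binary case is linear: z₁(K₁−1)(1+ψ₁(K₂−1)) + z₂(K₂−1)(1+ψ₁(K₁−1)) = 0
⇒ ψ₁ = [z₁(K₁−1)+z₂(K₂−1)] / [−(K₁−1)(K₂−1)] = 0.6506/1.0904 = 0.597
Drum-1 compositions:
  isobutane: x = 0.258, y = 0.714
  chloroform: x = 0.742, y = 0.286
Drum-2 feed = drum-1 liquid: z₂ = (0.2575, 0.7425).
Drum 2:
Binary case is linear: z₁(K₁−1)(1+ψ₂(K₂−1)) + z₂(K₂−1)(1+ψ₂(K₁−1)) = 0
⇒ ψ₂ = [z₁(K₁−1)+z₂(K₂−1)] / [−(K₁−1)(K₂−1)] = 0.8600/1.1809 = 0.728
  isobutane: x = 0.064, y = 0.330
  chloroform: x = 0.936, y = 0.670

V/F (drum 2) = 0.728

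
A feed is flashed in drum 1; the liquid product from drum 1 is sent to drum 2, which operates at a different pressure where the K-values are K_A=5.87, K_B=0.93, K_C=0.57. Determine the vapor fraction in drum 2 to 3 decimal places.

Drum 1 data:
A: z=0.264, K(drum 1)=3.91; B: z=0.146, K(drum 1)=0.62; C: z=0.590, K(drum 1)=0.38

Drum 1:
Material balance + equilibrium reduce to Σ zᵢ(Kᵢ−1)/(1+ψ₁(Kᵢ−1)) = 0.
Check two-phase: ΣzᵢKᵢ = 1.347 > 1 and Σzᵢ/Kᵢ = 1.856 > 1, so g(0) = 0.347 > 0 and g(1) = -0.856 < 0.
Newton–Raphson from ψ₁ = 0.5:
  ψ₁ = 0.500: g = -0.2857, g' = -0.879 → ψ₁ = 0.175
  ψ₁ = 0.175: g = 0.0391, g' = -1.291 → ψ₁ = 0.205
  ψ₁ = 0.205: g = 0.0014, g' = -1.198 → ψ₁ = 0.207
Converged at ψ₁ = 0.207.
Drum-1 compositions:
  A: x = 0.165, y = 0.645
  B: x = 0.158, y = 0.098
  C: x = 0.677, y = 0.257
Drum-2 feed = drum-1 liquid: z₂ = (0.1649, 0.1584, 0.6767).
Drum 2:
Newton iteration, ψ₂⁰ = 0.5:
  ψ₂ = 0.500: g = -0.1484, g' = -0.535 → ψ₂ = 0.223
  ψ₂ = 0.223: g = 0.0521, g' = -1.054 → ψ₂ = 0.272
  ψ₂ = 0.272: g = 0.0044, g' = -0.884 → ψ₂ = 0.277
Converged at ψ₂ = 0.277.
  A: x = 0.070, y = 0.412
  B: x = 0.162, y = 0.150
  C: x = 0.768, y = 0.438

V/F (drum 2) = 0.277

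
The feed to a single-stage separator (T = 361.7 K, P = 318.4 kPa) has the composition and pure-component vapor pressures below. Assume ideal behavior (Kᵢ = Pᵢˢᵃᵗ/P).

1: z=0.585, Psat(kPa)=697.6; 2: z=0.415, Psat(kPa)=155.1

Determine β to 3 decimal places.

Raoult's law: Kᵢ = Pᵢˢᵃᵗ/P = Pᵢˢᵃᵗ/318.4.
  K_1 = 697.6/318.4 = 2.19095, K_2 = 155.1/318.4 = 0.48712
Material balance + equilibrium reduce to Σ zᵢ(Kᵢ−1)/(1+β(Kᵢ−1)) = 0.
Check two-phase: ΣzᵢKᵢ = 1.484 > 1 and Σzᵢ/Kᵢ = 1.119 > 1, so g(0) = 0.484 > 0 and g(1) = -0.119 < 0.
Newton iteration, β⁰ = 0.5:
  β = 0.500: g = 0.1504, g' = -0.523 → β = 0.787
  β = 0.787: g = 0.0025, g' = -0.528 → β = 0.792
Converged at β = 0.792.

β = 0.792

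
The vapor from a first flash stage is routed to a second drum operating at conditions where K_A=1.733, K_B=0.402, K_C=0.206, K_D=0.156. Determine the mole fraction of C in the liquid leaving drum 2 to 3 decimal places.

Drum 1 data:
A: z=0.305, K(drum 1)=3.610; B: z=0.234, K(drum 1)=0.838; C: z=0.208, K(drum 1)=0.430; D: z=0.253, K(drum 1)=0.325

Drum 1:
Iterate (Newton) starting at ψ₁ = 0.33:
  ψ₁ = 0.330: g = 0.0219, g' = -0.900 → ψ₁ = 0.354
  ψ₁ = 0.354: g = 0.0003, g' = -0.873 → ψ₁ = 0.355
Converged at ψ₁ = 0.355.
Drum-1 compositions:
  A: x = 0.158, y = 0.572
  B: x = 0.248, y = 0.208
  C: x = 0.261, y = 0.112
  D: x = 0.333, y = 0.108
Drum-2 feed = drum-1 vapor: z₂ = (0.5717, 0.2080, 0.1121, 0.1081).
Drum 2:
Material balance + equilibrium reduce to Σ zᵢ(Kᵢ−1)/(1+ψ₂(Kᵢ−1)) = 0.
g(0) = ΣzᵢKᵢ − 1 = 0.114 and g(1) = 1 − Σzᵢ/Kᵢ = -1.085, so a root lies in (0, 1).
Iterate (Newton) starting at ψ₂ = 0.5:
  ψ₂ = 0.500: g = -0.1763, g' = -0.741 → ψ₂ = 0.262
  ψ₂ = 0.262: g = -0.0255, g' = -0.560 → ψ₂ = 0.216
Converged at ψ₂ = 0.216.
  A: x = 0.494, y = 0.855
  B: x = 0.239, y = 0.096
  C: x = 0.135, y = 0.028
  D: x = 0.132, y = 0.021

x_C (drum 2) = 0.135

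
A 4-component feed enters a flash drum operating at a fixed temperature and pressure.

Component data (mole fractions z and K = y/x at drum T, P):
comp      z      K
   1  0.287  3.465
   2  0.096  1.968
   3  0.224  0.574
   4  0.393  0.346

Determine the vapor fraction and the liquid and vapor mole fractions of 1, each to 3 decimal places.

Let ψ = V/F and solve Σ zᵢ(Kᵢ−1)/(1+ψ(Kᵢ−1)) = 0.
Check two-phase: ΣzᵢKᵢ = 1.448 > 1 and Σzᵢ/Kᵢ = 1.658 > 1, so g(0) = 0.448 > 0 and g(1) = -0.658 < 0.
Newton iteration, ψ⁰ = 0.5:
  ψ = 0.500: g = -0.1236, g' = -0.827 → ψ = 0.351
  ψ = 0.351: g = 0.0032, g' = -0.891 → ψ = 0.354
Converged at ψ = 0.354.
Compositions from xᵢ = zᵢ/(1+ψ(Kᵢ−1)), yᵢ = Kᵢxᵢ:
  1: x = 0.153, y = 0.531
  2: x = 0.071, y = 0.141
  3: x = 0.264, y = 0.151
  4: x = 0.511, y = 0.177

ψ = 0.354, x_1 = 0.153, y_1 = 0.531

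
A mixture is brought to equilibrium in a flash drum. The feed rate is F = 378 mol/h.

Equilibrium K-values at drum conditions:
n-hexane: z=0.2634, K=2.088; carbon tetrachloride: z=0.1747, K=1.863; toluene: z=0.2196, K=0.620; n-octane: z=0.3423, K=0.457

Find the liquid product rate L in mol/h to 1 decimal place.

L = 247.8 mol/h

Rachford–Rice: g(ψ) = Σ zᵢ(Kᵢ−1)/(1+ψ(Kᵢ−1)) = 0.
Feasibility: ΣzᵢKᵢ = 1.1680, Σzᵢ/Kᵢ = 1.3231 — both > 1, two phases present.
Newton iteration, ψ⁰ = 0.6:
  ψ = 0.6000: g = -0.11106, g' = -0.4459 → ψ = 0.3509
  ψ = 0.3509: g = -0.00279, g' = -0.4362 → ψ = 0.3445
Converged at ψ = 0.3445.
Then V = ψ·F = 0.3445·378 = 130.2 mol/h and L = F − V = 247.8 mol/h.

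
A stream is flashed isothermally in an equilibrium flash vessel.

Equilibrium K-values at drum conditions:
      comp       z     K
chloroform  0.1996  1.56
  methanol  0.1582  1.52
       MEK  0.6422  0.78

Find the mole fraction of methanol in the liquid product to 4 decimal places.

Material balance + equilibrium reduce to Σ zᵢ(Kᵢ−1)/(1+ψ(Kᵢ−1)) = 0.
Check two-phase: ΣzᵢKᵢ = 1.0528 > 1 and Σzᵢ/Kᵢ = 1.0554 > 1, so g(0) = 0.0528 > 0 and g(1) = -0.0554 < 0.
Newton iteration, ψ⁰ = 0.36:
  ψ = 0.3600: g = 0.00888, g' = -0.1104 → ψ = 0.4405
  ψ = 0.4405: g = 0.00015, g' = -0.1067 → ψ = 0.4419
Converged at ψ = 0.4419.
Compositions from xᵢ = zᵢ/(1+ψ(Kᵢ−1)), yᵢ = Kᵢxᵢ:
  chloroform: x = 0.1600, y = 0.2496
  methanol: x = 0.1286, y = 0.1955
  MEK: x = 0.7114, y = 0.5549

x_methanol = 0.1286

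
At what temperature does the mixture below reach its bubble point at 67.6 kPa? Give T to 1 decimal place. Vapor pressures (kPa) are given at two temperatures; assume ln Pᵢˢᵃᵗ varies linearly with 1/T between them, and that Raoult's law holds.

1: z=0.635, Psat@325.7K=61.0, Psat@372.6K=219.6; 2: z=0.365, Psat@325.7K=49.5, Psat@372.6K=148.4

T = 331.6 K

Bubble-point temperature: ΣzᵢPᵢˢᵃᵗ(T) = P. Interpolate ln Pᵢˢᵃᵗ = aᵢ + bᵢ/T.
  T = 325.7 K: ΣzᵢPᵢˢᵃᵗ = 56.80 kPa
  T = 372.6 K: ΣzᵢPᵢˢᵃᵗ = 193.61 kPa
  T = 349.1 K: ΣzᵢPᵢˢᵃᵗ = 109.04 kPa
  T = 337.4 K: ΣzᵢPᵢˢᵃᵗ = 79.58 kPa
  T = 331.5 K: ΣzᵢPᵢˢᵃᵗ = 67.33 kPa
  T = 334.4 K: ΣzᵢPᵢˢᵃᵗ = 73.15 kPa
Interpolating between 331.5 K and 334.4 K gives T ≈ 331.6 K.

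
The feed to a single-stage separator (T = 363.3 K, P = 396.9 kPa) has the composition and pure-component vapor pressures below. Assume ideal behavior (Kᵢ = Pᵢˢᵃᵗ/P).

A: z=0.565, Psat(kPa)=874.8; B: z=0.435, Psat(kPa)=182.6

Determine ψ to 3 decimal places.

Raoult's law: Kᵢ = Pᵢˢᵃᵗ/P = Pᵢˢᵃᵗ/396.9.
  K_A = 874.8/396.9 = 2.20408, K_B = 182.6/396.9 = 0.46007
Material balance + equilibrium reduce to Σ zᵢ(Kᵢ−1)/(1+ψ(Kᵢ−1)) = 0.
g(0) = ΣzᵢKᵢ − 1 = 0.445 and g(1) = 1 − Σzᵢ/Kᵢ = -0.202, so a root lies in (0, 1).
Binary case is linear: z₁(K₁−1)(1+ψ(K₂−1)) + z₂(K₂−1)(1+ψ(K₁−1)) = 0
⇒ ψ = [z₁(K₁−1)+z₂(K₂−1)] / [−(K₁−1)(K₂−1)] = 0.4454/0.6501 = 0.685

ψ = 0.685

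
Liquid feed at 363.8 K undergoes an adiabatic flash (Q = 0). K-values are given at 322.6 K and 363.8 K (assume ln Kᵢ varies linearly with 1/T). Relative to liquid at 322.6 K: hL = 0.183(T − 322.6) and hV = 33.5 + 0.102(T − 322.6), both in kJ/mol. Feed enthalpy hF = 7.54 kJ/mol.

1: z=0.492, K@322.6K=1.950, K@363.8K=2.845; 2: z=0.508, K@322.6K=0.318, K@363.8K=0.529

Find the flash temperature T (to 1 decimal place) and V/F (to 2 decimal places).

T = 324.5 K, V/F = 0.22

Adiabatic flash: solve Rachford–Rice at each trial T, then check hF = ψ·hV(T) + (1−ψ)·hL(T).
  T = 322.6 K: K = (1.950, 0.318), RR gives ψ = 0.187, H_out = 6.253 kJ/mol
  T = 363.8 K: K = (2.845, 0.529), RR gives ψ = 0.769, H_out = 30.742 kJ/mol
  T = 343.2 K: K = (2.382, 0.416), RR gives ψ = 0.476, H_out = 18.909 kJ/mol
  T = 332.9 K: K = (2.162, 0.365), RR gives ψ = 0.338, H_out = 12.931 kJ/mol
  T = 327.8 K: K = (2.056, 0.341), RR gives ψ = 0.266, H_out = 9.753 kJ/mol
  T = 325.2 K: K = (2.003, 0.330), RR gives ψ = 0.227, H_out = 8.042 kJ/mol
  T = 323.9 K: K = (1.976, 0.324), RR gives ψ = 0.207, H_out = 7.159 kJ/mol
Linear interpolation between T = 323.9 (H_out = 7.159) and T = 325.2 (H_out = 8.042) on hF = 7.54 gives T ≈ 324.5 K, at which ψ = 0.22.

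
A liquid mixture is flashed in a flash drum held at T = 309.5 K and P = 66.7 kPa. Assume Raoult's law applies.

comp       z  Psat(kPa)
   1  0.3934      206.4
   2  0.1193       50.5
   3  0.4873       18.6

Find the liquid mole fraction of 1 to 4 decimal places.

x_1 = 0.2341

Raoult's law: Kᵢ = Pᵢˢᵃᵗ/P = Pᵢˢᵃᵗ/66.7.
  K_1 = 206.4/66.7 = 3.094453, K_2 = 50.5/66.7 = 0.757121, K_3 = 18.6/66.7 = 0.278861
Rachford–Rice: g(β) = Σ zᵢ(Kᵢ−1)/(1+β(Kᵢ−1)) = 0.
Feasibility: ΣzᵢKᵢ = 1.4436, Σzᵢ/Kᵢ = 2.0322 — both > 1, two phases present.
Iterate (Newton) starting at β = 0.5:
  β = 0.5000: g = -0.18007, g' = -1.0407 → β = 0.3270
  β = 0.3270: g = -0.00226, g' = -1.0502 → β = 0.3248
Converged at β = 0.3248.
Compositions from xᵢ = zᵢ/(1+β(Kᵢ−1)), yᵢ = Kᵢxᵢ:
  1: x = 0.2341, y = 0.7245
  2: x = 0.1295, y = 0.0981
  3: x = 0.6364, y = 0.1775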